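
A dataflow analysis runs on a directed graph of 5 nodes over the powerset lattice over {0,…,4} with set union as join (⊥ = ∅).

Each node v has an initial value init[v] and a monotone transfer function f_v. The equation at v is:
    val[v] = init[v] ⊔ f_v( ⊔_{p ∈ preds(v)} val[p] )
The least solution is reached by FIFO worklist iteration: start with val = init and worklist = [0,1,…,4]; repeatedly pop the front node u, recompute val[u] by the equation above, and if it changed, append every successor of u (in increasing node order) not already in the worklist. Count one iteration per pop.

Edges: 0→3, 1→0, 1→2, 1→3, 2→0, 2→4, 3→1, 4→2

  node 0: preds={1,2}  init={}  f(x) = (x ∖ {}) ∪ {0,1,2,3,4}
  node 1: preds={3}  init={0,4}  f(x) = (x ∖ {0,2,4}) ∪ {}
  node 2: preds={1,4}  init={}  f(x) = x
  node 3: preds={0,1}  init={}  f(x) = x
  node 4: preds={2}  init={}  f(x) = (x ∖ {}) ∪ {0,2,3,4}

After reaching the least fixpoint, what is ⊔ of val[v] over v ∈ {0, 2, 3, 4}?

{0,1,2,3,4}

Trace (12 dequeues):
  [1] u=0 | in {0,4} | out {0,1,2,3,4} | prev {} | push {}
  [2] u=1 | in {} | out {0,4} | ==
  [3] u=2 | in {0,4} | out {0,4} | prev {} | push {0}
  [4] u=3 | in {0,1,2,3,4} | out {0,1,2,3,4} | prev {} | push {1}
  [5] u=4 | in {0,4} | out {0,2,3,4} | prev {} | push {2}
  [6] u=0 | in {0,4} | out {0,1,2,3,4} | ==
  [7] u=1 | in {0,1,2,3,4} | out {0,1,3,4} | prev {0,4} | push {0,3}
  [8] u=2 | in {0,1,2,3,4} | out {0,1,2,3,4} | prev {0,4} | push {4}
  [9] u=0 | in {0,1,2,3,4} | out {0,1,2,3,4} | ==
  [10] u=3 | in {0,1,2,3,4} | out {0,1,2,3,4} | ==
  [11] u=4 | in {0,1,2,3,4} | out {0,1,2,3,4} | prev {0,2,3,4} | push {2}
  [12] u=2 | in {0,1,2,3,4} | out {0,1,2,3,4} | ==

Converged values:
  [0] {0,1,2,3,4}
  [1] {0,1,3,4}
  [2] {0,1,2,3,4}
  [3] {0,1,2,3,4}
  [4] {0,1,2,3,4}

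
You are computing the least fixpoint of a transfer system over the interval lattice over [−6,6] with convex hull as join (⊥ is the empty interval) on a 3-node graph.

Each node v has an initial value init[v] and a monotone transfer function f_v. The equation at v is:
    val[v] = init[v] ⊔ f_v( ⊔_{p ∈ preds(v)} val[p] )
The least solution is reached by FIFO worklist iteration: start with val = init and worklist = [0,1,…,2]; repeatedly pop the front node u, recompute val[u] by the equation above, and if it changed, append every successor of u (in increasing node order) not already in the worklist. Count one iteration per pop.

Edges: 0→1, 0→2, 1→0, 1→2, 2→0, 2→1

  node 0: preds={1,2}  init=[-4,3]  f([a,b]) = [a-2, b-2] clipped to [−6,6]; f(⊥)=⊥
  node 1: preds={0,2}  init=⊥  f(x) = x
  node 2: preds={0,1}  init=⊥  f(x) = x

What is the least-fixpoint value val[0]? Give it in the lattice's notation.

Trace (8 dequeues):
  [1] u=0 | in ⊥ | out [-4,3] | ==
  [2] u=1 | in [-4,3] | out [-4,3] | prev ⊥ | push {0}
  [3] u=2 | in [-4,3] | out [-4,3] | prev ⊥ | push {1}
  [4] u=0 | in [-4,3] | out [-6,3] | prev [-4,3] | push {2}
  [5] u=1 | in [-6,3] | out [-6,3] | prev [-4,3] | push {0}
  [6] u=2 | in [-6,3] | out [-6,3] | prev [-4,3] | push {1}
  [7] u=0 | in [-6,3] | out [-6,3] | ==
  [8] u=1 | in [-6,3] | out [-6,3] | ==

Converged values:
  [0] [-6,3]
  [1] [-6,3]
  [2] [-6,3]

[-6,3]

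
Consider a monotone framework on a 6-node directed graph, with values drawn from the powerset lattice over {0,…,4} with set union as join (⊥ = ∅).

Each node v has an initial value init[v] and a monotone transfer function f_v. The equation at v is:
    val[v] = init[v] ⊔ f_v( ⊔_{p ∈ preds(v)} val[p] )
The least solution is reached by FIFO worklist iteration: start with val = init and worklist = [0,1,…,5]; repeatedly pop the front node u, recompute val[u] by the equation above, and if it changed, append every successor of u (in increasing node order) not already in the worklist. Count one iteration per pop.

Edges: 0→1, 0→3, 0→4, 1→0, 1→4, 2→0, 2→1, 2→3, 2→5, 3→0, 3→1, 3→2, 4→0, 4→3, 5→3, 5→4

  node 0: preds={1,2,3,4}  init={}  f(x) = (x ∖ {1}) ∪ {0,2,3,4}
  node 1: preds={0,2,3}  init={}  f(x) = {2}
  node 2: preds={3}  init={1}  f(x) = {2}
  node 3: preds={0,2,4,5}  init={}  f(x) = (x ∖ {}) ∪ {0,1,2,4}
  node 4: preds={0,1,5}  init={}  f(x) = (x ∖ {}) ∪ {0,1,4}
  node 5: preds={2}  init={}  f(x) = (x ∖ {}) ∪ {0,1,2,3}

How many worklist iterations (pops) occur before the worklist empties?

Trace (11 dequeues):
  [1] u=0 | in {1} | out {0,2,3,4} | prev {} | push {}
  [2] u=1 | in {0,1,2,3,4} | out {2} | prev {} | push {0}
  [3] u=2 | in {} | out {1,2} | prev {1} | push {1}
  [4] u=3 | in {0,1,2,3,4} | out {0,1,2,3,4} | prev {} | push {2}
  [5] u=4 | in {0,2,3,4} | out {0,1,2,3,4} | prev {} | push {3}
  [6] u=5 | in {1,2} | out {0,1,2,3} | prev {} | push {4}
  [7] u=0 | in {0,1,2,3,4} | out {0,2,3,4} | ==
  [8] u=1 | in {0,1,2,3,4} | out {2} | ==
  [9] u=2 | in {0,1,2,3,4} | out {1,2} | ==
  [10] u=3 | in {0,1,2,3,4} | out {0,1,2,3,4} | ==
  [11] u=4 | in {0,1,2,3,4} | out {0,1,2,3,4} | ==

Converged values:
  [0] {0,2,3,4}
  [1] {2}
  [2] {1,2}
  [3] {0,1,2,3,4}
  [4] {0,1,2,3,4}
  [5] {0,1,2,3}

11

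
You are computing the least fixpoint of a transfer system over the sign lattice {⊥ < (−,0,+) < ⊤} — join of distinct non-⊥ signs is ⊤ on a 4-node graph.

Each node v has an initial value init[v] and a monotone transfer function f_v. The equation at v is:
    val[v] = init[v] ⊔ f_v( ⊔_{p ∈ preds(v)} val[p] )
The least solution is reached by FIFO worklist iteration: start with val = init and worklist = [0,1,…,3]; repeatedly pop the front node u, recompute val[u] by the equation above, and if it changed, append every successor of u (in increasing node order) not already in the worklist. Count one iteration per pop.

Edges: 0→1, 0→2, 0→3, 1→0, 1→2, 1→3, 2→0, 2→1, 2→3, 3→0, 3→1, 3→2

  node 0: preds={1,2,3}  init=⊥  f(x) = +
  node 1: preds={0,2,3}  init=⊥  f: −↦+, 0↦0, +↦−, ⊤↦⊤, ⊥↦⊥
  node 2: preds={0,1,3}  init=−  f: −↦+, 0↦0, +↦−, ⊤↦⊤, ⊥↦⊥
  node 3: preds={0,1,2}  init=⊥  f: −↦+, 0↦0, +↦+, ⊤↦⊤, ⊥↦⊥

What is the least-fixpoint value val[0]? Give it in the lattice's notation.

+

Iteration log — 7 steps:
  step 1. node 0  ⊔preds=−  new=+  old=⊥  +wl: 
  step 2. node 1  ⊔preds=⊤  new=⊤  old=⊥  +wl: 0
  step 3. node 2  ⊔preds=⊤  new=⊤  old=−  +wl: 1
  step 4. node 3  ⊔preds=⊤  new=⊤  old=⊥  +wl: 2
  step 5. node 0  ⊔preds=⊤  new=+  stable
  step 6. node 1  ⊔preds=⊤  new=⊤  stable
  step 7. node 2  ⊔preds=⊤  new=⊤  stable

Least fixpoint reached:
  node 0: +
  node 1: ⊤
  node 2: ⊤
  node 3: ⊤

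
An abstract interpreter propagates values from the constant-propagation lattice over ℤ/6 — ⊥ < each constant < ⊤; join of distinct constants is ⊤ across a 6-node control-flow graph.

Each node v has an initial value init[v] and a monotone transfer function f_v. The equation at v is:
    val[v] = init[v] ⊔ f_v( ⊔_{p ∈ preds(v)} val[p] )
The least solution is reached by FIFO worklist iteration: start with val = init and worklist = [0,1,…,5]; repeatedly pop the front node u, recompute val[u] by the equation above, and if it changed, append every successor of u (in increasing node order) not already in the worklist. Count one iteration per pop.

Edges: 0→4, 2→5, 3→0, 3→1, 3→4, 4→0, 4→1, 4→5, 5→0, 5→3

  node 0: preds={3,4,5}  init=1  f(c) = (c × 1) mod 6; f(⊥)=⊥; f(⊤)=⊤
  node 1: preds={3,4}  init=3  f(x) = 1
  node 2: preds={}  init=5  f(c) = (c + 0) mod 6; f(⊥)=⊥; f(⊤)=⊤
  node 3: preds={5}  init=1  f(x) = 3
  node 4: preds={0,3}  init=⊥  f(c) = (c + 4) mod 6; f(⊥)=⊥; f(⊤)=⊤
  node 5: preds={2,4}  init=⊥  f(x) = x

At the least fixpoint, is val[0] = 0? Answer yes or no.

Iteration log — 10 steps:
  step 1. node 0  ⊔preds=1  new=1  stable
  step 2. node 1  ⊔preds=1  new=⊤  old=3  +wl: 
  step 3. node 2  ⊔preds=⊥  new=5  stable
  step 4. node 3  ⊔preds=⊥  new=⊤  old=1  +wl: 0,1
  step 5. node 4  ⊔preds=⊤  new=⊤  old=⊥  +wl: 
  step 6. node 5  ⊔preds=⊤  new=⊤  old=⊥  +wl: 3
  step 7. node 0  ⊔preds=⊤  new=⊤  old=1  +wl: 4
  step 8. node 1  ⊔preds=⊤  new=⊤  stable
  step 9. node 3  ⊔preds=⊤  new=⊤  stable
  step 10. node 4  ⊔preds=⊤  new=⊤  stable

Least fixpoint reached:
  node 0: ⊤
  node 1: ⊤
  node 2: 5
  node 3: ⊤
  node 4: ⊤
  node 5: ⊤

no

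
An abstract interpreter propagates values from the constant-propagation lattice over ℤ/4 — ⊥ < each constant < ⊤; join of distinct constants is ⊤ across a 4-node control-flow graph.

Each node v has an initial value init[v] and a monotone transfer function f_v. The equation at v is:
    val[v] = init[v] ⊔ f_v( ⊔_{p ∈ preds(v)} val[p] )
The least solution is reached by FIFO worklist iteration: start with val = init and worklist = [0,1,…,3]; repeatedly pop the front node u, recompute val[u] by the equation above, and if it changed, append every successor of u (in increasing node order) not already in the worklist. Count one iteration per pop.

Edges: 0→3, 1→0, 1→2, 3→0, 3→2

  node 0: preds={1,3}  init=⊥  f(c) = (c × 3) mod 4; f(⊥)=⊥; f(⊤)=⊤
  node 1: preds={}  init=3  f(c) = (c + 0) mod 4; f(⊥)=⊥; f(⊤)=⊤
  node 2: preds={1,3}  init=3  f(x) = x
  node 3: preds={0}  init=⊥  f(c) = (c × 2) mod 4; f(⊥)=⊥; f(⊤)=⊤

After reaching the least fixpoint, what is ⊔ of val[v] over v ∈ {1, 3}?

Trace (9 dequeues):
  [1] u=0 | in 3 | out 1 | prev ⊥ | push {}
  [2] u=1 | in ⊥ | out 3 | ==
  [3] u=2 | in 3 | out 3 | ==
  [4] u=3 | in 1 | out 2 | prev ⊥ | push {0,2}
  [5] u=0 | in ⊤ | out ⊤ | prev 1 | push {3}
  [6] u=2 | in ⊤ | out ⊤ | prev 3 | push {}
  [7] u=3 | in ⊤ | out ⊤ | prev 2 | push {0,2}
  [8] u=0 | in ⊤ | out ⊤ | ==
  [9] u=2 | in ⊤ | out ⊤ | ==

Converged values:
  [0] ⊤
  [1] 3
  [2] ⊤
  [3] ⊤

⊤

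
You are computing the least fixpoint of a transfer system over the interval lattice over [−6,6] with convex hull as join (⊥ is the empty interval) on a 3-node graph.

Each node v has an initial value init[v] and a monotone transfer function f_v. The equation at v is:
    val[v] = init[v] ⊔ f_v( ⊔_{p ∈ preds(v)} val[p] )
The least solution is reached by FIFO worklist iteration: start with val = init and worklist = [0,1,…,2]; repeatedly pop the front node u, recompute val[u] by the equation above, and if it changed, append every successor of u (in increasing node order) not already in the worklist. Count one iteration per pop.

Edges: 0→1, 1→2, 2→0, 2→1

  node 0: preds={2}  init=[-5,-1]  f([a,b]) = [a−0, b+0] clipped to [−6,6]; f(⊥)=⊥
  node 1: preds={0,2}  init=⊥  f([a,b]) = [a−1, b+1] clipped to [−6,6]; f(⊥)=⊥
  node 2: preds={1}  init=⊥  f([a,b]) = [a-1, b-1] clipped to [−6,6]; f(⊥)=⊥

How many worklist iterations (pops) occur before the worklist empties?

5

Worklist (5 pops):
  #1 pop 0: in=⊥ → [-5,-1] (no change)
  #2 pop 1: in=[-5,-1] → [-6,0] (was ⊥); enqueue []
  #3 pop 2: in=[-6,0] → [-6,-1] (was ⊥); enqueue [0,1]
  #4 pop 0: in=[-6,-1] → [-6,-1] (was [-5,-1]); enqueue []
  #5 pop 1: in=[-6,-1] → [-6,0] (no change)

Fixpoint:
  val[0] = [-6,-1]
  val[1] = [-6,0]
  val[2] = [-6,-1]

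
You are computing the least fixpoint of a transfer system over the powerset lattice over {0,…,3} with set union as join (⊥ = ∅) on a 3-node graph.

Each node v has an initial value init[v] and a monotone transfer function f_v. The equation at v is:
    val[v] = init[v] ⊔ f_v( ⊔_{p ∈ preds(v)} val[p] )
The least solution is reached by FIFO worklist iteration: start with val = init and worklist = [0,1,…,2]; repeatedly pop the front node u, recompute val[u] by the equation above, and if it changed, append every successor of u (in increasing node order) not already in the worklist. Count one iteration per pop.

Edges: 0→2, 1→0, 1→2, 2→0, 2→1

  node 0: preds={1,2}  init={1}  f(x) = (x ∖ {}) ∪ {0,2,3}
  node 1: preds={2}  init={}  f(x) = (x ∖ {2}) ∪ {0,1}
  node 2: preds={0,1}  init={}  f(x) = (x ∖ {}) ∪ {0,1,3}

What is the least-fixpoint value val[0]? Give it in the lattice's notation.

Trace (7 dequeues):
  [1] u=0 | in {} | out {0,1,2,3} | prev {1} | push {}
  [2] u=1 | in {} | out {0,1} | prev {} | push {0}
  [3] u=2 | in {0,1,2,3} | out {0,1,2,3} | prev {} | push {1}
  [4] u=0 | in {0,1,2,3} | out {0,1,2,3} | ==
  [5] u=1 | in {0,1,2,3} | out {0,1,3} | prev {0,1} | push {0,2}
  [6] u=0 | in {0,1,2,3} | out {0,1,2,3} | ==
  [7] u=2 | in {0,1,2,3} | out {0,1,2,3} | ==

Converged values:
  [0] {0,1,2,3}
  [1] {0,1,3}
  [2] {0,1,2,3}

{0,1,2,3}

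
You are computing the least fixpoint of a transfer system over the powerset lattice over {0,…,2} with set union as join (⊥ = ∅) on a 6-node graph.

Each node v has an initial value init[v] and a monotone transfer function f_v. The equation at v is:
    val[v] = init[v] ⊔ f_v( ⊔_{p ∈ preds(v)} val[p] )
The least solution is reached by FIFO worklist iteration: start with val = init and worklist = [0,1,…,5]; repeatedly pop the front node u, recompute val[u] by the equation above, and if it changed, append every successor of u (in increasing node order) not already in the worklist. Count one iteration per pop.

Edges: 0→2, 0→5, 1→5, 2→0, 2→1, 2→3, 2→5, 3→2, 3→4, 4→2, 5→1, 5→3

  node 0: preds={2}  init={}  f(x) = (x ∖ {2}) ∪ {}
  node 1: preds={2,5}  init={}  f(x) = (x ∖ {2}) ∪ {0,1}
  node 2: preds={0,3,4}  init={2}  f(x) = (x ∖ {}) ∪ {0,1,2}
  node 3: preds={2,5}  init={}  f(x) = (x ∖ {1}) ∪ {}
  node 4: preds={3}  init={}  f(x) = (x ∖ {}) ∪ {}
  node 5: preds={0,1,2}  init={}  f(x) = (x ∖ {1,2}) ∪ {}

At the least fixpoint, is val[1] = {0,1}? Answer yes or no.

yes

Iteration log — 11 steps:
  step 1. node 0  ⊔preds={2}  new={}  stable
  step 2. node 1  ⊔preds={2}  new={0,1}  old={}  +wl: 
  step 3. node 2  ⊔preds={}  new={0,1,2}  old={2}  +wl: 0,1
  step 4. node 3  ⊔preds={0,1,2}  new={0,2}  old={}  +wl: 2
  step 5. node 4  ⊔preds={0,2}  new={0,2}  old={}  +wl: 
  step 6. node 5  ⊔preds={0,1,2}  new={0}  old={}  +wl: 3
  step 7. node 0  ⊔preds={0,1,2}  new={0,1}  old={}  +wl: 5
  step 8. node 1  ⊔preds={0,1,2}  new={0,1}  stable
  step 9. node 2  ⊔preds={0,1,2}  new={0,1,2}  stable
  step 10. node 3  ⊔preds={0,1,2}  new={0,2}  stable
  step 11. node 5  ⊔preds={0,1,2}  new={0}  stable

Least fixpoint reached:
  node 0: {0,1}
  node 1: {0,1}
  node 2: {0,1,2}
  node 3: {0,2}
  node 4: {0,2}
  node 5: {0}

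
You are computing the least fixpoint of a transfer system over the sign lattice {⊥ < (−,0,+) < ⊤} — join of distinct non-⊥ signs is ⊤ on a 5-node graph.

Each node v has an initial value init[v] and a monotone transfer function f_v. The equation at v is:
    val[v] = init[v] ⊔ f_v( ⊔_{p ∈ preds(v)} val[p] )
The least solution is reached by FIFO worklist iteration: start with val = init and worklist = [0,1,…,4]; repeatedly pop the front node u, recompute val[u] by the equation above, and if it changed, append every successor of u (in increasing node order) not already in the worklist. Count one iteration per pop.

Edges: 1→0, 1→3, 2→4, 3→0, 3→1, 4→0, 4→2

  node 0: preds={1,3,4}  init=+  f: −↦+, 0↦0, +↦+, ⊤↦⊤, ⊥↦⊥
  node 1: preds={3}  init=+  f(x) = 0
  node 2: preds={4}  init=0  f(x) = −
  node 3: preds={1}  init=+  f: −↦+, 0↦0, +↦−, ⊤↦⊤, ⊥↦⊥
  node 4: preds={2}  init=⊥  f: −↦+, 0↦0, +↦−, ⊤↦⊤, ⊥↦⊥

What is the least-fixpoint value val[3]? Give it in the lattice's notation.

Iteration log — 8 steps:
  step 1. node 0  ⊔preds=+  new=+  stable
  step 2. node 1  ⊔preds=+  new=⊤  old=+  +wl: 0
  step 3. node 2  ⊔preds=⊥  new=⊤  old=0  +wl: 
  step 4. node 3  ⊔preds=⊤  new=⊤  old=+  +wl: 1
  step 5. node 4  ⊔preds=⊤  new=⊤  old=⊥  +wl: 2
  step 6. node 0  ⊔preds=⊤  new=⊤  old=+  +wl: 
  step 7. node 1  ⊔preds=⊤  new=⊤  stable
  step 8. node 2  ⊔preds=⊤  new=⊤  stable

Least fixpoint reached:
  node 0: ⊤
  node 1: ⊤
  node 2: ⊤
  node 3: ⊤
  node 4: ⊤

⊤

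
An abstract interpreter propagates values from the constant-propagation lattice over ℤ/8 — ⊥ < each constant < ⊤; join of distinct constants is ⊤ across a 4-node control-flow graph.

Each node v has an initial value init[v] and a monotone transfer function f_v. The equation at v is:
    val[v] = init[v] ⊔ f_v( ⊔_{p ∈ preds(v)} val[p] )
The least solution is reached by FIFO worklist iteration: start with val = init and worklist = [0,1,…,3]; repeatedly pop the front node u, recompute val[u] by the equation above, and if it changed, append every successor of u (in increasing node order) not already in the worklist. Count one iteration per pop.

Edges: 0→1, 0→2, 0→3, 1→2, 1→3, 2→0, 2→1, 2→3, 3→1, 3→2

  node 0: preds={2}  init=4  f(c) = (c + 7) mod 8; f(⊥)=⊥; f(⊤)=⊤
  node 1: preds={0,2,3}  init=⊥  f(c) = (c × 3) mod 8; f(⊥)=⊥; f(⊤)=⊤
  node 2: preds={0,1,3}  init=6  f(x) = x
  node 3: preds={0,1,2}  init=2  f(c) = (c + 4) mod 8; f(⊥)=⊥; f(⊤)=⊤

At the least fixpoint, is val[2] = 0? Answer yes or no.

Iteration log — 7 steps:
  step 1. node 0  ⊔preds=6  new=⊤  old=4  +wl: 
  step 2. node 1  ⊔preds=⊤  new=⊤  old=⊥  +wl: 
  step 3. node 2  ⊔preds=⊤  new=⊤  old=6  +wl: 0,1
  step 4. node 3  ⊔preds=⊤  new=⊤  old=2  +wl: 2
  step 5. node 0  ⊔preds=⊤  new=⊤  stable
  step 6. node 1  ⊔preds=⊤  new=⊤  stable
  step 7. node 2  ⊔preds=⊤  new=⊤  stable

Least fixpoint reached:
  node 0: ⊤
  node 1: ⊤
  node 2: ⊤
  node 3: ⊤

no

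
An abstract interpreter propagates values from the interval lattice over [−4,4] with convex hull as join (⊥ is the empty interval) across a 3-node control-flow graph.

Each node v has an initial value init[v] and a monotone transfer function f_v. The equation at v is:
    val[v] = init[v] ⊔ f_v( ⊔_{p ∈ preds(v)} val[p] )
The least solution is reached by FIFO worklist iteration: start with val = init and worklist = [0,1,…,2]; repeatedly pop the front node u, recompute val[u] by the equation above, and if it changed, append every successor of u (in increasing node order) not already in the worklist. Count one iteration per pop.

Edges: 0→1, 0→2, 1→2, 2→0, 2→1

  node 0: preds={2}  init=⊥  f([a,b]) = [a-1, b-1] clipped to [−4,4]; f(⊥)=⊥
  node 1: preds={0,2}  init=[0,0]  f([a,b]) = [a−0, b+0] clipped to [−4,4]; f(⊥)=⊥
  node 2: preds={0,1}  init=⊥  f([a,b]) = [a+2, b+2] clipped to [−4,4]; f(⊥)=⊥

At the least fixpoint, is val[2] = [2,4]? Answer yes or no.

yes

Worklist (9 pops):
  #1 pop 0: in=⊥ → ⊥ (no change)
  #2 pop 1: in=⊥ → [0,0] (no change)
  #3 pop 2: in=[0,0] → [2,2] (was ⊥); enqueue [0,1]
  #4 pop 0: in=[2,2] → [1,1] (was ⊥); enqueue [2]
  #5 pop 1: in=[1,2] → [0,2] (was [0,0]); enqueue []
  #6 pop 2: in=[0,2] → [2,4] (was [2,2]); enqueue [0,1]
  #7 pop 0: in=[2,4] → [1,3] (was [1,1]); enqueue [2]
  #8 pop 1: in=[1,4] → [0,4] (was [0,2]); enqueue []
  #9 pop 2: in=[0,4] → [2,4] (no change)

Fixpoint:
  val[0] = [1,3]
  val[1] = [0,4]
  val[2] = [2,4]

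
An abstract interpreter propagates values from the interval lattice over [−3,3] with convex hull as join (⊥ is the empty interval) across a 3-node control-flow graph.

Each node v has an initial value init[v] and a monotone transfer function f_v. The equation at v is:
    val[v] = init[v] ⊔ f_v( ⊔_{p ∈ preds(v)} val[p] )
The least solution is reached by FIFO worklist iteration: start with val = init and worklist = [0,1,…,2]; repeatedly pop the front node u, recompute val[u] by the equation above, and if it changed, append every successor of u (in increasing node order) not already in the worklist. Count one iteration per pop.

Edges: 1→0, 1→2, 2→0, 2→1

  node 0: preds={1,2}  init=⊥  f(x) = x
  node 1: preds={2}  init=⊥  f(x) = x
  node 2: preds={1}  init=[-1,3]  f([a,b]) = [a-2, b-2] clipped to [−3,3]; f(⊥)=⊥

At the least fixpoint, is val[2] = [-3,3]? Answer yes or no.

yes

Worklist (7 pops):
  #1 pop 0: in=[-1,3] → [-1,3] (was ⊥); enqueue []
  #2 pop 1: in=[-1,3] → [-1,3] (was ⊥); enqueue [0]
  #3 pop 2: in=[-1,3] → [-3,3] (was [-1,3]); enqueue [1]
  #4 pop 0: in=[-3,3] → [-3,3] (was [-1,3]); enqueue []
  #5 pop 1: in=[-3,3] → [-3,3] (was [-1,3]); enqueue [0,2]
  #6 pop 0: in=[-3,3] → [-3,3] (no change)
  #7 pop 2: in=[-3,3] → [-3,3] (no change)

Fixpoint:
  val[0] = [-3,3]
  val[1] = [-3,3]
  val[2] = [-3,3]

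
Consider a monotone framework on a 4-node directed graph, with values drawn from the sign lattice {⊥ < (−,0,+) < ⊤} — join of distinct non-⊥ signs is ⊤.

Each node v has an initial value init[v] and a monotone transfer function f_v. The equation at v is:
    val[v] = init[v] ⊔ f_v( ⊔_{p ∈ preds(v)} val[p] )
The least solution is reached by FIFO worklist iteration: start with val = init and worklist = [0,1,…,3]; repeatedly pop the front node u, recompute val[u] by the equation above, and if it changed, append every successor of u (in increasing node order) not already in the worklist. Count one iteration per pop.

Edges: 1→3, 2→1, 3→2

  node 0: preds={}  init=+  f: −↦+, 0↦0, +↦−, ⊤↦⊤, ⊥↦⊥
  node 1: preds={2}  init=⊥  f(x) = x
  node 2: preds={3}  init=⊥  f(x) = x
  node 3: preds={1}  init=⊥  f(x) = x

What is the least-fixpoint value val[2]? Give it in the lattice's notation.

Iteration log — 4 steps:
  step 1. node 0  ⊔preds=⊥  new=+  stable
  step 2. node 1  ⊔preds=⊥  new=⊥  stable
  step 3. node 2  ⊔preds=⊥  new=⊥  stable
  step 4. node 3  ⊔preds=⊥  new=⊥  stable

Least fixpoint reached:
  node 0: +
  node 1: ⊥
  node 2: ⊥
  node 3: ⊥

⊥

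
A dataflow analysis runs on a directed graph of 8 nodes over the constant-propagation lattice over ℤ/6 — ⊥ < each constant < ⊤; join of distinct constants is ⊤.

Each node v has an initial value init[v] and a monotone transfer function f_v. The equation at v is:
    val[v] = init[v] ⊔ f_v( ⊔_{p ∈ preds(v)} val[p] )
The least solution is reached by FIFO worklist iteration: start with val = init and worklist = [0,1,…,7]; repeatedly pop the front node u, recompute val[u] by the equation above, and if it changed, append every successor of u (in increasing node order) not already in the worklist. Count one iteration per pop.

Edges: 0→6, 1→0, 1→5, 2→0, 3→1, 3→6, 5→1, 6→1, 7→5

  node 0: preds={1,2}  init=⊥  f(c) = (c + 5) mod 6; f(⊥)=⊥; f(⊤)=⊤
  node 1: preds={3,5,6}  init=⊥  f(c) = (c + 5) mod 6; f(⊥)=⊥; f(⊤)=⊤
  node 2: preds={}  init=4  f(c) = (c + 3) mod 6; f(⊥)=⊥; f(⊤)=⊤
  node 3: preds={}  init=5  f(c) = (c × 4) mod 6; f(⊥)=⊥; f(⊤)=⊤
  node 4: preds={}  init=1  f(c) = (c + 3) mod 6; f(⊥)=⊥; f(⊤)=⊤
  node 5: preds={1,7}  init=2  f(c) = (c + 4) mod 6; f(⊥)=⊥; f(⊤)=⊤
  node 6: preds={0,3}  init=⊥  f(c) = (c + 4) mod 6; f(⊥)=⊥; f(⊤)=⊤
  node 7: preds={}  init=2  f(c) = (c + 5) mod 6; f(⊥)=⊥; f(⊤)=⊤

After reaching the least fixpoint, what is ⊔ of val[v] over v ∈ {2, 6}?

⊤

Iteration log — 11 steps:
  step 1. node 0  ⊔preds=4  new=3  old=⊥  +wl: 
  step 2. node 1  ⊔preds=⊤  new=⊤  old=⊥  +wl: 0
  step 3. node 2  ⊔preds=⊥  new=4  stable
  step 4. node 3  ⊔preds=⊥  new=5  stable
  step 5. node 4  ⊔preds=⊥  new=1  stable
  step 6. node 5  ⊔preds=⊤  new=⊤  old=2  +wl: 1
  step 7. node 6  ⊔preds=⊤  new=⊤  old=⊥  +wl: 
  step 8. node 7  ⊔preds=⊥  new=2  stable
  step 9. node 0  ⊔preds=⊤  new=⊤  old=3  +wl: 6
  step 10. node 1  ⊔preds=⊤  new=⊤  stable
  step 11. node 6  ⊔preds=⊤  new=⊤  stable

Least fixpoint reached:
  node 0: ⊤
  node 1: ⊤
  node 2: 4
  node 3: 5
  node 4: 1
  node 5: ⊤
  node 6: ⊤
  node 7: 2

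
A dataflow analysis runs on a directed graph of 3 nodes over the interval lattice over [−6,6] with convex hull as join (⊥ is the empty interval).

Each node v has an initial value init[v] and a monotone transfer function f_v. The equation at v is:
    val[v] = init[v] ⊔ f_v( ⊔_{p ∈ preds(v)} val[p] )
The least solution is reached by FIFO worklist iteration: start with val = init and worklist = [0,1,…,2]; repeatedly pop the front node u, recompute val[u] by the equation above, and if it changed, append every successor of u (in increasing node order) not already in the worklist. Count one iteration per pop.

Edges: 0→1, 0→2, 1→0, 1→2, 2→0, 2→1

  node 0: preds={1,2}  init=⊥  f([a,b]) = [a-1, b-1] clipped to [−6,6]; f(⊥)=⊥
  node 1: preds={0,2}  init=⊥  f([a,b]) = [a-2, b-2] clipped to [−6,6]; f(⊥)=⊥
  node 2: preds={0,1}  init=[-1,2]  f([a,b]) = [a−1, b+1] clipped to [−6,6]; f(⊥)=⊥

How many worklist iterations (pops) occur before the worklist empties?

8

Worklist (8 pops):
  #1 pop 0: in=[-1,2] → [-2,1] (was ⊥); enqueue []
  #2 pop 1: in=[-2,2] → [-4,0] (was ⊥); enqueue [0]
  #3 pop 2: in=[-4,1] → [-5,2] (was [-1,2]); enqueue [1]
  #4 pop 0: in=[-5,2] → [-6,1] (was [-2,1]); enqueue [2]
  #5 pop 1: in=[-6,2] → [-6,0] (was [-4,0]); enqueue [0]
  #6 pop 2: in=[-6,1] → [-6,2] (was [-5,2]); enqueue [1]
  #7 pop 0: in=[-6,2] → [-6,1] (no change)
  #8 pop 1: in=[-6,2] → [-6,0] (no change)

Fixpoint:
  val[0] = [-6,1]
  val[1] = [-6,0]
  val[2] = [-6,2]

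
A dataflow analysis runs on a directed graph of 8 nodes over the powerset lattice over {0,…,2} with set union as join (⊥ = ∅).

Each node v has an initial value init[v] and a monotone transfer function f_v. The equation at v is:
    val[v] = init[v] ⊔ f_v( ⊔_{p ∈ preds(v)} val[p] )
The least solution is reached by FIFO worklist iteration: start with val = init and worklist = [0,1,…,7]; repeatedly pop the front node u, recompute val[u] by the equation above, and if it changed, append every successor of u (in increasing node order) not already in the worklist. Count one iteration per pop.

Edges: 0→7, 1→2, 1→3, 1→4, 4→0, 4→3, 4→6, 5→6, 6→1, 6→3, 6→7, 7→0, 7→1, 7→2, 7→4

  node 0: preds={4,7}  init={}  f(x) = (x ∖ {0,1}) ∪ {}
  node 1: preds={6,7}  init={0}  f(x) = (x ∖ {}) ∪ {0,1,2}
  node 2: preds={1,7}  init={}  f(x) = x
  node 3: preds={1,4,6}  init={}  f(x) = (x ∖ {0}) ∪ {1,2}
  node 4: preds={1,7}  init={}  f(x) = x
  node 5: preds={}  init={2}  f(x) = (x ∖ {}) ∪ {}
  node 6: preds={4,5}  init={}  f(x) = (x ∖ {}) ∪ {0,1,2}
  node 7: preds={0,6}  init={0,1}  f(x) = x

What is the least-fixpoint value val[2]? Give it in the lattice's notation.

Trace (14 dequeues):
  [1] u=0 | in {0,1} | out {} | ==
  [2] u=1 | in {0,1} | out {0,1,2} | prev {0} | push {}
  [3] u=2 | in {0,1,2} | out {0,1,2} | prev {} | push {}
  [4] u=3 | in {0,1,2} | out {1,2} | prev {} | push {}
  [5] u=4 | in {0,1,2} | out {0,1,2} | prev {} | push {0,3}
  [6] u=5 | in {} | out {2} | ==
  [7] u=6 | in {0,1,2} | out {0,1,2} | prev {} | push {1}
  [8] u=7 | in {0,1,2} | out {0,1,2} | prev {0,1} | push {2,4}
  [9] u=0 | in {0,1,2} | out {2} | prev {} | push {7}
  [10] u=3 | in {0,1,2} | out {1,2} | ==
  [11] u=1 | in {0,1,2} | out {0,1,2} | ==
  [12] u=2 | in {0,1,2} | out {0,1,2} | ==
  [13] u=4 | in {0,1,2} | out {0,1,2} | ==
  [14] u=7 | in {0,1,2} | out {0,1,2} | ==

Converged values:
  [0] {2}
  [1] {0,1,2}
  [2] {0,1,2}
  [3] {1,2}
  [4] {0,1,2}
  [5] {2}
  [6] {0,1,2}
  [7] {0,1,2}

{0,1,2}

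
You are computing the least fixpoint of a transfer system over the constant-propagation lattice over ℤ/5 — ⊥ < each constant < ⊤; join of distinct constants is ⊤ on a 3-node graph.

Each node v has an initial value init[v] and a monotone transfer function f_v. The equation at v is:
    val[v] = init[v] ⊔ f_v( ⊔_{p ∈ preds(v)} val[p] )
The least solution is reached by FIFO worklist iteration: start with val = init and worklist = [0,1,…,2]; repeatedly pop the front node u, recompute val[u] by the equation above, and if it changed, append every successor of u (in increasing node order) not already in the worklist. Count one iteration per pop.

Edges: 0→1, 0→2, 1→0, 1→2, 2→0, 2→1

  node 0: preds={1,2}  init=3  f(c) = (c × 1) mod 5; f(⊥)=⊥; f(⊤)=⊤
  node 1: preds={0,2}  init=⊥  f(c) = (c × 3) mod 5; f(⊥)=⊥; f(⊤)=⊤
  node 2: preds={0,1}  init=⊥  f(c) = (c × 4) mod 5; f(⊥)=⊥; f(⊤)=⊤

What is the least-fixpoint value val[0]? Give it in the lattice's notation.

⊤

Trace (7 dequeues):
  [1] u=0 | in ⊥ | out 3 | ==
  [2] u=1 | in 3 | out 4 | prev ⊥ | push {0}
  [3] u=2 | in ⊤ | out ⊤ | prev ⊥ | push {1}
  [4] u=0 | in ⊤ | out ⊤ | prev 3 | push {2}
  [5] u=1 | in ⊤ | out ⊤ | prev 4 | push {0}
  [6] u=2 | in ⊤ | out ⊤ | ==
  [7] u=0 | in ⊤ | out ⊤ | ==

Converged values:
  [0] ⊤
  [1] ⊤
  [2] ⊤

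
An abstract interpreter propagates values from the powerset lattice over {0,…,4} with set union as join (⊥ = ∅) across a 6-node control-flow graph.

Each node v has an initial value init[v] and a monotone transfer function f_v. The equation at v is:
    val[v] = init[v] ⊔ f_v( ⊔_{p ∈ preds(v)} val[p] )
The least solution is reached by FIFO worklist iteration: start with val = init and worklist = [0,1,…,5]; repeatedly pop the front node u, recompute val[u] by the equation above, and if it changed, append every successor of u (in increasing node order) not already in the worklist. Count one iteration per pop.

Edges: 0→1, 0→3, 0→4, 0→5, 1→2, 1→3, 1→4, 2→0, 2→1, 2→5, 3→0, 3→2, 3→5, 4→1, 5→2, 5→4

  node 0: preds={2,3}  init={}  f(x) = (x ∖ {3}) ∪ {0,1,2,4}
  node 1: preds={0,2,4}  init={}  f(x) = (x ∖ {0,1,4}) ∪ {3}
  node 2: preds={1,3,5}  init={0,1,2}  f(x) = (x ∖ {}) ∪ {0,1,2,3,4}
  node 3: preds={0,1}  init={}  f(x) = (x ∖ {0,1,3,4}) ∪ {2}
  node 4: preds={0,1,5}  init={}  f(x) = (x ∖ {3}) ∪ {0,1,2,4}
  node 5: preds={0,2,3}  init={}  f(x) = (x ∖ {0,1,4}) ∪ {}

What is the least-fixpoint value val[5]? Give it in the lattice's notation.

{2,3}

Iteration log — 10 steps:
  step 1. node 0  ⊔preds={0,1,2}  new={0,1,2,4}  old={}  +wl: 
  step 2. node 1  ⊔preds={0,1,2,4}  new={2,3}  old={}  +wl: 
  step 3. node 2  ⊔preds={2,3}  new={0,1,2,3,4}  old={0,1,2}  +wl: 0,1
  step 4. node 3  ⊔preds={0,1,2,3,4}  new={2}  old={}  +wl: 2
  step 5. node 4  ⊔preds={0,1,2,3,4}  new={0,1,2,4}  old={}  +wl: 
  step 6. node 5  ⊔preds={0,1,2,3,4}  new={2,3}  old={}  +wl: 4
  step 7. node 0  ⊔preds={0,1,2,3,4}  new={0,1,2,4}  stable
  step 8. node 1  ⊔preds={0,1,2,3,4}  new={2,3}  stable
  step 9. node 2  ⊔preds={2,3}  new={0,1,2,3,4}  stable
  step 10. node 4  ⊔preds={0,1,2,3,4}  new={0,1,2,4}  stable

Least fixpoint reached:
  node 0: {0,1,2,4}
  node 1: {2,3}
  node 2: {0,1,2,3,4}
  node 3: {2}
  node 4: {0,1,2,4}
  node 5: {2,3}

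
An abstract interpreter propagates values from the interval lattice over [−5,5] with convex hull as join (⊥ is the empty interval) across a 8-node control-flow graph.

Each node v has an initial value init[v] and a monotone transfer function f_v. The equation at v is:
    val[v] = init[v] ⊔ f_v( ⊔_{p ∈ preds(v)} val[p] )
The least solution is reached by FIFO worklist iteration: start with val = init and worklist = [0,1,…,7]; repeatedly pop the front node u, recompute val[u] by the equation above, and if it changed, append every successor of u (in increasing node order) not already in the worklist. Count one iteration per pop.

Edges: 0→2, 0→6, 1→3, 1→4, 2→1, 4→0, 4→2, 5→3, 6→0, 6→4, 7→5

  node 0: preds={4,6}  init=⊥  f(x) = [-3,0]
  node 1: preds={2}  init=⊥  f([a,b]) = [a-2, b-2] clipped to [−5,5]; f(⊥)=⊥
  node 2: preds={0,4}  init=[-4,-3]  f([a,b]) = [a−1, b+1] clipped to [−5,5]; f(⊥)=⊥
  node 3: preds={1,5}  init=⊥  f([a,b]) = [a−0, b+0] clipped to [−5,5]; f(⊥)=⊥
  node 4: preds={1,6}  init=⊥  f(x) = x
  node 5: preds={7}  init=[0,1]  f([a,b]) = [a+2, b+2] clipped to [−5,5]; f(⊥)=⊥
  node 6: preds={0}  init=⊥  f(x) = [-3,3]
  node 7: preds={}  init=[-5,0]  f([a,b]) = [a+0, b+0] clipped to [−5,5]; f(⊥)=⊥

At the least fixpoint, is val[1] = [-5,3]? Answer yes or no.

no

Trace (19 dequeues):
  [1] u=0 | in ⊥ | out [-3,0] | prev ⊥ | push {}
  [2] u=1 | in [-4,-3] | out [-5,-5] | prev ⊥ | push {}
  [3] u=2 | in [-3,0] | out [-4,1] | prev [-4,-3] | push {1}
  [4] u=3 | in [-5,1] | out [-5,1] | prev ⊥ | push {}
  [5] u=4 | in [-5,-5] | out [-5,-5] | prev ⊥ | push {0,2}
  [6] u=5 | in [-5,0] | out [-3,2] | prev [0,1] | push {3}
  [7] u=6 | in [-3,0] | out [-3,3] | prev ⊥ | push {4}
  [8] u=7 | in ⊥ | out [-5,0] | ==
  [9] u=1 | in [-4,1] | out [-5,-1] | prev [-5,-5] | push {}
  [10] u=0 | in [-5,3] | out [-3,0] | ==
  [11] u=2 | in [-5,0] | out [-5,1] | prev [-4,1] | push {1}
  [12] u=3 | in [-5,2] | out [-5,2] | prev [-5,1] | push {}
  [13] u=4 | in [-5,3] | out [-5,3] | prev [-5,-5] | push {0,2}
  [14] u=1 | in [-5,1] | out [-5,-1] | ==
  [15] u=0 | in [-5,3] | out [-3,0] | ==
  [16] u=2 | in [-5,3] | out [-5,4] | prev [-5,1] | push {1}
  [17] u=1 | in [-5,4] | out [-5,2] | prev [-5,-1] | push {3,4}
  [18] u=3 | in [-5,2] | out [-5,2] | ==
  [19] u=4 | in [-5,3] | out [-5,3] | ==

Converged values:
  [0] [-3,0]
  [1] [-5,2]
  [2] [-5,4]
  [3] [-5,2]
  [4] [-5,3]
  [5] [-3,2]
  [6] [-3,3]
  [7] [-5,0]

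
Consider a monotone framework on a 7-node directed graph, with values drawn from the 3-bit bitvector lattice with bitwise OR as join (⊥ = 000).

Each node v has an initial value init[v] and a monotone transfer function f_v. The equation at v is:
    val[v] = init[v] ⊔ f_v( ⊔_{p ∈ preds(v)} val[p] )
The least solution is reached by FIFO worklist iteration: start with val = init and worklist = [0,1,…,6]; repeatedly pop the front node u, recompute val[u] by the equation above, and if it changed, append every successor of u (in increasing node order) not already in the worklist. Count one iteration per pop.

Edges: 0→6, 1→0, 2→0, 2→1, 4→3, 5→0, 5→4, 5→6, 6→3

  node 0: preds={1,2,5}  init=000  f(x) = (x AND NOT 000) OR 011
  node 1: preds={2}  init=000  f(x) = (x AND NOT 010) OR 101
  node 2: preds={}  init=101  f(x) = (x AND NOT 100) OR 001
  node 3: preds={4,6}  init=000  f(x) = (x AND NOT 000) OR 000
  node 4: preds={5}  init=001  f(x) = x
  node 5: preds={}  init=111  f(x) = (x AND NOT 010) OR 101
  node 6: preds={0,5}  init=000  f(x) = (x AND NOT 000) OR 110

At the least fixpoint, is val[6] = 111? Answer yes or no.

yes

Iteration log — 9 steps:
  step 1. node 0  ⊔preds=111  new=111  old=000  +wl: 
  step 2. node 1  ⊔preds=101  new=101  old=000  +wl: 0
  step 3. node 2  ⊔preds=000  new=101  stable
  step 4. node 3  ⊔preds=001  new=001  old=000  +wl: 
  step 5. node 4  ⊔preds=111  new=111  old=001  +wl: 3
  step 6. node 5  ⊔preds=000  new=111  stable
  step 7. node 6  ⊔preds=111  new=111  old=000  +wl: 
  step 8. node 0  ⊔preds=111  new=111  stable
  step 9. node 3  ⊔preds=111  new=111  old=001  +wl: 

Least fixpoint reached:
  node 0: 111
  node 1: 101
  node 2: 101
  node 3: 111
  node 4: 111
  node 5: 111
  node 6: 111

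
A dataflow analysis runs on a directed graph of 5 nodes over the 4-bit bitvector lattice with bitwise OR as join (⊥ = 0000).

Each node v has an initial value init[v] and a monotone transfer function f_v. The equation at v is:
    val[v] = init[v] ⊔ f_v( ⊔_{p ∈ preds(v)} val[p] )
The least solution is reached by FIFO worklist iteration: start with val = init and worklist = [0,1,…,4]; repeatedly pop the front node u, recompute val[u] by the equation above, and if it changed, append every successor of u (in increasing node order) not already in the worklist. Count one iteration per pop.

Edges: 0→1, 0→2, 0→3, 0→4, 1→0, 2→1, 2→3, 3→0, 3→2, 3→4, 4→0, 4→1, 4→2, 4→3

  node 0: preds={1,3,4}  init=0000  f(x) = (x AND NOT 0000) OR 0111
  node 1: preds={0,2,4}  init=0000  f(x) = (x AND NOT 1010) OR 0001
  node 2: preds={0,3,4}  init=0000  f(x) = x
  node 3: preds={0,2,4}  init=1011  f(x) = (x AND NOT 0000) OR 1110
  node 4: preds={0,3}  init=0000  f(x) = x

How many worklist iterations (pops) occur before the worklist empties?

Trace (9 dequeues):
  [1] u=0 | in 1011 | out 1111 | prev 0000 | push {}
  [2] u=1 | in 1111 | out 0101 | prev 0000 | push {0}
  [3] u=2 | in 1111 | out 1111 | prev 0000 | push {1}
  [4] u=3 | in 1111 | out 1111 | prev 1011 | push {2}
  [5] u=4 | in 1111 | out 1111 | prev 0000 | push {3}
  [6] u=0 | in 1111 | out 1111 | ==
  [7] u=1 | in 1111 | out 0101 | ==
  [8] u=2 | in 1111 | out 1111 | ==
  [9] u=3 | in 1111 | out 1111 | ==

Converged values:
  [0] 1111
  [1] 0101
  [2] 1111
  [3] 1111
  [4] 1111

9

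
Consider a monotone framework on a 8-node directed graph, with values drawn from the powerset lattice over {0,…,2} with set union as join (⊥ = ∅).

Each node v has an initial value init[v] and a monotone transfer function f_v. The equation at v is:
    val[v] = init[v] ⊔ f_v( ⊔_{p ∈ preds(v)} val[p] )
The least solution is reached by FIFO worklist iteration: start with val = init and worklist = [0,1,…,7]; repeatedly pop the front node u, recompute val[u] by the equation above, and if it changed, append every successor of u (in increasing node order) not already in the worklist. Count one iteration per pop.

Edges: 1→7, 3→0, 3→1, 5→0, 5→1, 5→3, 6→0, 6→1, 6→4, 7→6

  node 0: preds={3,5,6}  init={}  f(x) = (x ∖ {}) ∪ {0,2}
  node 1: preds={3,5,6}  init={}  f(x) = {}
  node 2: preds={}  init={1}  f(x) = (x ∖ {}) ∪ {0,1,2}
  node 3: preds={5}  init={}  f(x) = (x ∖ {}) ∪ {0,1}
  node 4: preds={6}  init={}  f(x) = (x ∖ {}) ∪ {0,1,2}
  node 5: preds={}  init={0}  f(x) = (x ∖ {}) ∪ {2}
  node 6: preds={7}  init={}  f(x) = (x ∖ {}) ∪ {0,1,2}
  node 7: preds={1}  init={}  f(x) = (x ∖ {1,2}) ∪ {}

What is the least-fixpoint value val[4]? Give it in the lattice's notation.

Trace (14 dequeues):
  [1] u=0 | in {0} | out {0,2} | prev {} | push {}
  [2] u=1 | in {0} | out {} | ==
  [3] u=2 | in {} | out {0,1,2} | prev {1} | push {}
  [4] u=3 | in {0} | out {0,1} | prev {} | push {0,1}
  [5] u=4 | in {} | out {0,1,2} | prev {} | push {}
  [6] u=5 | in {} | out {0,2} | prev {0} | push {3}
  [7] u=6 | in {} | out {0,1,2} | prev {} | push {4}
  [8] u=7 | in {} | out {} | ==
  [9] u=0 | in {0,1,2} | out {0,1,2} | prev {0,2} | push {}
  [10] u=1 | in {0,1,2} | out {} | ==
  [11] u=3 | in {0,2} | out {0,1,2} | prev {0,1} | push {0,1}
  [12] u=4 | in {0,1,2} | out {0,1,2} | ==
  [13] u=0 | in {0,1,2} | out {0,1,2} | ==
  [14] u=1 | in {0,1,2} | out {} | ==

Converged values:
  [0] {0,1,2}
  [1] {}
  [2] {0,1,2}
  [3] {0,1,2}
  [4] {0,1,2}
  [5] {0,2}
  [6] {0,1,2}
  [7] {}

{0,1,2}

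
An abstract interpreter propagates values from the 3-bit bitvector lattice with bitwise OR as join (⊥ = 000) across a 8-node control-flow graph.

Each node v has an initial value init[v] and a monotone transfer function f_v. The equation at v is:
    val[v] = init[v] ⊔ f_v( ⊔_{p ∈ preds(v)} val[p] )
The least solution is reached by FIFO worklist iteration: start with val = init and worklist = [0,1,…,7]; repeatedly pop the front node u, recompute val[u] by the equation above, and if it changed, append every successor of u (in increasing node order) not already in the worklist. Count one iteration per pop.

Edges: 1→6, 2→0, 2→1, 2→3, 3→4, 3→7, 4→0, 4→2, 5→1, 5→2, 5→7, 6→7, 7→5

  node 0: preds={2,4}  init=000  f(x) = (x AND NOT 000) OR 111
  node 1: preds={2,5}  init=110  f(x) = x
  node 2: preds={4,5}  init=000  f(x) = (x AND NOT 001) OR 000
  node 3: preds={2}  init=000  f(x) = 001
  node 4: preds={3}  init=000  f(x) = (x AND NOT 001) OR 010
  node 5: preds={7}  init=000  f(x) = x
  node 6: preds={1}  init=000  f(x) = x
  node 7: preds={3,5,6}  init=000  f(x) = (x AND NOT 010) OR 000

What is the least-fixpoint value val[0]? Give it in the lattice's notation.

111

Trace (21 dequeues):
  [1] u=0 | in 000 | out 111 | prev 000 | push {}
  [2] u=1 | in 000 | out 110 | ==
  [3] u=2 | in 000 | out 000 | ==
  [4] u=3 | in 000 | out 001 | prev 000 | push {}
  [5] u=4 | in 001 | out 010 | prev 000 | push {0,2}
  [6] u=5 | in 000 | out 000 | ==
  [7] u=6 | in 110 | out 110 | prev 000 | push {}
  [8] u=7 | in 111 | out 101 | prev 000 | push {5}
  [9] u=0 | in 010 | out 111 | ==
  [10] u=2 | in 010 | out 010 | prev 000 | push {0,1,3}
  [11] u=5 | in 101 | out 101 | prev 000 | push {2,7}
  [12] u=0 | in 010 | out 111 | ==
  [13] u=1 | in 111 | out 111 | prev 110 | push {6}
  [14] u=3 | in 010 | out 001 | ==
  [15] u=2 | in 111 | out 110 | prev 010 | push {0,1,3}
  [16] u=7 | in 111 | out 101 | ==
  [17] u=6 | in 111 | out 111 | prev 110 | push {7}
  [18] u=0 | in 110 | out 111 | ==
  [19] u=1 | in 111 | out 111 | ==
  [20] u=3 | in 110 | out 001 | ==
  [21] u=7 | in 111 | out 101 | ==

Converged values:
  [0] 111
  [1] 111
  [2] 110
  [3] 001
  [4] 010
  [5] 101
  [6] 111
  [7] 101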